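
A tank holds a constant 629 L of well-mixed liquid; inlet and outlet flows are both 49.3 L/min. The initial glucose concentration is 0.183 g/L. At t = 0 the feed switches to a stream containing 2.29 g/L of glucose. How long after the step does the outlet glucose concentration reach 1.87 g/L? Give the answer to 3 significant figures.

20.6 min

Species balance: V dC/dt = Q(C_in − C) ⇒ τ = V/Q = 12.759 min.
C(t) = C_in + (C₀ − C_in) e^(−t/τ). Set C = 1.87 and solve for t:
e^(−t/τ) = (C − C_in)/(C₀ − C_in) = (1.87 − 2.29)/(0.183 − 2.29) = 0.19934
t = −τ ln(…) = 12.759 × 1.6128 = 20.577 min.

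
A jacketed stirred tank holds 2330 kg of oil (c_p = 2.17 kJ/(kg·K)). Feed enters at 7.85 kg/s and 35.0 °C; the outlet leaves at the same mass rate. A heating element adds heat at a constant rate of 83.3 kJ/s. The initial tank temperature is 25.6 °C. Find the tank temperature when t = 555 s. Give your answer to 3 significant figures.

Energy balance: M c_p dT/dt = ṁ c_p (T_in − T) + 83.3.
Rearrange: dT/dt = (T_ss − T)/τ with τ = M/ṁ = 296.82 s and T_ss = T_in + Q̇/(ṁ c_p) = 39.890 °C.
Solution: T(t) = T_ss + (T₀ − T_ss) e^(−t/τ).
T(555) = 39.890 + (-14.290)·e^(−555/296.82) = 39.890 + (-14.290)·0.15415 = 37.687 °C.

37.7 °C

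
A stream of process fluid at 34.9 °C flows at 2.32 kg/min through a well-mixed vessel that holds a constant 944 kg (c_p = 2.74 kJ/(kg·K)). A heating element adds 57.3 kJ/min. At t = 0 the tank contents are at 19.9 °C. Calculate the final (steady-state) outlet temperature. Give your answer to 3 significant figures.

43.9 °C

M c_p dT/dt = ṁ c_p (T_in − T) + Q̇.
At steady state dT/dt = 0 ⇒ T_ss = T_in + Q̇/(ṁ c_p) = 34.9 + 57.3/(2.32·2.74) = 43.914 °C.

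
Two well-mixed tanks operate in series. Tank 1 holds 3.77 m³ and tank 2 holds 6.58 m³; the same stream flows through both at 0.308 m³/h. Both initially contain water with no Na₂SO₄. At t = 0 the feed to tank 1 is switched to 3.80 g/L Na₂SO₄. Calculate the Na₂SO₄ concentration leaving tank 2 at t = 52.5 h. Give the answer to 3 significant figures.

Species balance on tank i: dCᵢ/dt = (Cᵢ₋₁ − Cᵢ)/τᵢ with τᵢ = Vᵢ/Q.
τ₁ = 3.77/0.308 = 12.240 h; τ₂ = 6.58/0.308 = 21.364 h.
Solving the cascade with C₁(0)=C₂(0)=0 gives C₂(t) = C_in[1 − (τ₁ e^(−t/τ₁) − τ₂ e^(−t/τ₂))/(τ₁ − τ₂)].
At t = 52.5: e^(−t/τ₁) = 0.013717, e^(−t/τ₂) = 0.085653.
C₂ = 3.80·[1 − (12.240·0.013717 − 21.364·0.085653)/(-9.1234)] = 3.80·0.81783 = 3.1078 g/L.

3.11 g/L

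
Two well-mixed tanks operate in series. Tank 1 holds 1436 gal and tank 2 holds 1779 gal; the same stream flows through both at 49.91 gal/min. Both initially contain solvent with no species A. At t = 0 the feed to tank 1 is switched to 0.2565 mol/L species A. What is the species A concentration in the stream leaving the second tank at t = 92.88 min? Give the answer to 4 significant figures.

Time constants: τᵢ = Vᵢ/Q for each well-mixed tank.
τ₁ = 1436/49.91 = 28.7718 min; τ₂ = 1779/49.91 = 35.6442 min.
Solving the cascade with C₁(0)=C₂(0)=0 gives C₂(t) = C_in[1 − (τ₁ e^(−t/τ₁) − τ₂ e^(−t/τ₂))/(τ₁ − τ₂)].
At t = 92.88: e^(−t/τ₁) = 0.0396303, e^(−t/τ₂) = 0.0738473.
C₂ = 0.2565·[1 − (28.7718·0.0396303 − 35.6442·0.0738473)/(-6.87237)] = 0.2565·0.782900 = 0.200814 mol/L.

0.2008 mol/L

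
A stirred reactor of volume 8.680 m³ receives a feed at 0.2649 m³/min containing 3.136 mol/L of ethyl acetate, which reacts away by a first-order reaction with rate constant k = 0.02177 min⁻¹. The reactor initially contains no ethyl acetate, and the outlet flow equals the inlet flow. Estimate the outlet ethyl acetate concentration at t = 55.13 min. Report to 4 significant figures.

V dC/dt = Q(C_in − C) − k V C.
dC/dt = (Q/V) C_in − (Q/V + k) C; effective rate a = Q/V + k = 0.0305184 + 0.02177 = 0.0522884 min⁻¹.
C_ss = Q C_in/(Q + kV) = 1.83034 mol/L; C(t) = C_ss + (C₀ − C_ss) e^(−a t).
C(55.13) = 1.83034 + (-1.83034)·e^(−0.0522884·55.13) = 1.83034 + (-1.83034)·0.0559856 = 1.72787 mol/L.

1.728 mol/L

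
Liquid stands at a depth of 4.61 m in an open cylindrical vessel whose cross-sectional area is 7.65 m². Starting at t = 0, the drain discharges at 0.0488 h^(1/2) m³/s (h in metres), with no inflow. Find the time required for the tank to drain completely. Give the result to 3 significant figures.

Unsteady balance on liquid volume: A dh/dt = −0.0488 √h.
Separate and integrate: 2(√h − √h₀) = −(0.0488/A) t.
Tank is empty when √h = 0: t_empty = 2A√h₀/0.0488.
t_empty = 2·7.65·√4.61/0.0488 = 15.300·2.1471/0.0488 = 673.17 s.

673 s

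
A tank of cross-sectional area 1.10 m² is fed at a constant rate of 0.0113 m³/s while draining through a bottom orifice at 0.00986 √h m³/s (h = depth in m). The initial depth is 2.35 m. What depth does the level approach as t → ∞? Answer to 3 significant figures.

1.31 m

A dh/dt = Q_in − 0.00986 √h. Steady state requires inflow = outflow:
Q_in = 0.00986 √h_ss ⇒ √h_ss = 0.0113/0.00986 = 1.1460.
h_ss = 1.1460² = 1.3134 m. (Since h₀ = 2.35 m > h_ss, the level will fall toward this value.)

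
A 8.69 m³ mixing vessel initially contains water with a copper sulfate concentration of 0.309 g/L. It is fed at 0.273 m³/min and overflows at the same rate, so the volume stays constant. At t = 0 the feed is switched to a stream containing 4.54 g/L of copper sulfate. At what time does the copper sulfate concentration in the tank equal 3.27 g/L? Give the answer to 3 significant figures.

Accumulation = in − out for the solute gives V dC/dt = Q(C_in − C), so τ = V/Q = 31.832 min.
C(t) = C_in + (C₀ − C_in) e^(−t/τ). Set C = 3.27 and solve for t:
e^(−t/τ) = (C − C_in)/(C₀ − C_in) = (3.27 − 4.54)/(0.309 − 4.54) = 0.30017
t = −τ ln(…) = 31.832 × 1.2034 = 38.307 min.

38.3 min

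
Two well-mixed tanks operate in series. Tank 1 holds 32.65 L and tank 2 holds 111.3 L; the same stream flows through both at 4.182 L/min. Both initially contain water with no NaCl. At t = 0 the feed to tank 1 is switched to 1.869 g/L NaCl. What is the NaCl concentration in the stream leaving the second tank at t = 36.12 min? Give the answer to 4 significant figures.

Time constants: τᵢ = Vᵢ/Q for each well-mixed tank.
τ₁ = 32.65/4.182 = 7.80727 min; τ₂ = 111.3/4.182 = 26.6141 min.
Solving the cascade with C₁(0)=C₂(0)=0 gives C₂(t) = C_in[1 − (τ₁ e^(−t/τ₁) − τ₂ e^(−t/τ₂))/(τ₁ − τ₂)].
At t = 36.12: e^(−t/τ₁) = 0.00978938, e^(−t/τ₂) = 0.257386.
C₂ = 1.869·[1 − (7.80727·0.00978938 − 26.6141·0.257386)/(-18.8068)] = 1.869·0.639829 = 1.19584 g/L.

1.196 g/L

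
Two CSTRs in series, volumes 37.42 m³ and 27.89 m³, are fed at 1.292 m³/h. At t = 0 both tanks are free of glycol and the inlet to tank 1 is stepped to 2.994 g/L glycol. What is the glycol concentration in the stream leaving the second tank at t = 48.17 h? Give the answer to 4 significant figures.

1.707 g/L

Species balance on tank i: dCᵢ/dt = (Cᵢ₋₁ − Cᵢ)/τᵢ with τᵢ = Vᵢ/Q.
τ₁ = 37.42/1.292 = 28.9628 h; τ₂ = 27.89/1.292 = 21.5867 h.
Tank 1: C₁ = C_in(1 − e^(−t/τ₁)). Tank 2 (τ₁ ≠ τ₂): C₂ = C_in[1 − (τ₁ e^(−t/τ₁) − τ₂ e^(−t/τ₂))/(τ₁ − τ₂)].
At t = 48.17: e^(−t/τ₁) = 0.189538, e^(−t/τ₂) = 0.107371.
C₂ = 2.994·[1 − (28.9628·0.189538 − 21.5867·0.107371)/(7.37616)] = 2.994·0.569995 = 1.70657 g/L.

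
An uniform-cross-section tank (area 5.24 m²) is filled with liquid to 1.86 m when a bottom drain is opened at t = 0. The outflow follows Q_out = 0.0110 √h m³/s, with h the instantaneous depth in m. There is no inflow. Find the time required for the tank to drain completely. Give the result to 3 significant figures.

1300 s

With no inflow, A dh/dt = −0.0110 √h.
This is separable: 2 d(√h)/dt = −0.0110/A, so √h = √h₀ − (0.0110/(2A)) t.
Set h = 0: 2√h₀ = (0.0110/A) t_empty ⇒ t_empty = 2A√h₀/0.0110.
t_empty = 2·5.24·√1.86/0.0110 = 10.480·1.3638/0.0110 = 1299.3 s.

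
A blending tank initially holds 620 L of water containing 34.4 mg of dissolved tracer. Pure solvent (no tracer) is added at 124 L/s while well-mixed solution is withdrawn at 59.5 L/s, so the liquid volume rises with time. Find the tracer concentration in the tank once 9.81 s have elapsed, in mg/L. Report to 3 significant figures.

Total volume: dV/dt = Q_in − Q_out = 64.500 L/s, so V(t) = 620 + 64.500 t and V(9.81) = 1252.7 L.
Solute balance: dm/dt = 0 − Q_out C = −Q_out m/V(t).
dm/m = −Q_out dt/(V₀ + 64.500 t); integrating gives ln(m/m₀) = −(Q_out/(Q_in−Q_out)) ln(V/V₀).
m = m₀ (V₀/V)^(Q_out/(Q_in−Q_out)) = 34.4 × (620/1252.7)^(0.92248) = 17.979 mg.
C = m/V = 17.979/1252.7 = 0.014352 mg/L.

0.0144 mg/L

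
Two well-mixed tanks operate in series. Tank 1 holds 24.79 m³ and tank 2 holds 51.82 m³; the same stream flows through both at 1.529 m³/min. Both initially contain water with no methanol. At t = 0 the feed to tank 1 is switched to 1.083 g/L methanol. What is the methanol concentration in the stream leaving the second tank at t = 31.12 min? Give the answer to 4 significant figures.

0.3998 g/L

Time constants: τᵢ = Vᵢ/Q for each well-mixed tank.
τ₁ = 24.79/1.529 = 16.2132 min; τ₂ = 51.82/1.529 = 33.8914 min.
Tank 1: C₁ = C_in(1 − e^(−t/τ₁)). Tank 2 (τ₁ ≠ τ₂): C₂ = C_in[1 − (τ₁ e^(−t/τ₁) − τ₂ e^(−t/τ₂))/(τ₁ − τ₂)].
At t = 31.12: e^(−t/τ₁) = 0.146692, e^(−t/τ₂) = 0.399227.
C₂ = 1.083·[1 − (16.2132·0.146692 − 33.8914·0.399227)/(-17.6782)] = 1.083·0.369166 = 0.399807 g/L.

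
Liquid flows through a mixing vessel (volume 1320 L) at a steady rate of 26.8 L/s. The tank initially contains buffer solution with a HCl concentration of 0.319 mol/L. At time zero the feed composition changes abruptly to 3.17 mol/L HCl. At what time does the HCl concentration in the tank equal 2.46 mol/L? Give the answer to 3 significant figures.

Accumulation = in − out for the solute gives V dC/dt = Q(C_in − C), so τ = V/Q = 49.254 s.
C(t) = C_in + (C₀ − C_in) e^(−t/τ). Set C = 2.46 and solve for t:
e^(−t/τ) = (C − C_in)/(C₀ − C_in) = (2.46 − 3.17)/(0.319 − 3.17) = 0.24904
t = −τ ln(…) = 49.254 × 1.3902 = 68.471 s.

68.5 s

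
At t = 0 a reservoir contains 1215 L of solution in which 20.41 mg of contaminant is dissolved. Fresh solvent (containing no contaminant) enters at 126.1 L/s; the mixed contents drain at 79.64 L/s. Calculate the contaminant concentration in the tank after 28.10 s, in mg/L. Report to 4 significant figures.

Total volume: dV/dt = Q_in − Q_out = 46.4600 L/s, so V(t) = 1215 + 46.4600 t and V(28.10) = 2520.53 L.
No contaminant enters, so dm/dt = −Q_out · (m/V).
Separate: dm/m = −Q_out dt/V(t) ⇒ ln(m/m₀) = −(Q_out/(Q_in−Q_out)) ln(V/V₀).
m = m₀ (V₀/V)^(Q_out/(Q_in−Q_out)) = 20.41 × (1215/2520.53)^(1.71416) = 5.84251 mg.
C = m/V = 5.84251/2520.53 = 0.00231797 mg/L.

0.002318 mg/L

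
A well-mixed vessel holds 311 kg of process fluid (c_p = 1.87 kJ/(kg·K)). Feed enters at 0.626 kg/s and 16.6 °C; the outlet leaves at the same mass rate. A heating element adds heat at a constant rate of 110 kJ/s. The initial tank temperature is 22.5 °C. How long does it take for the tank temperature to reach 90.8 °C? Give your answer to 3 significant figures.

742 s

Unsteady energy balance on the tank contents: M c_p dT/dt = ṁ c_p (T_in − T) + 110.
τ = M/ṁ = 496.81 s; T_ss = T_in + Q̇/(ṁ c_p) = 110.57 °C.
T(t) = T_ss + (T₀ − T_ss) e^(−t/τ). Set T = 90.8:
e^(−t/τ) = (90.8 − 110.57)/(22.5 − 110.57) = 0.22446
t = −496.81 · ln(0.22446) = 742.26 s.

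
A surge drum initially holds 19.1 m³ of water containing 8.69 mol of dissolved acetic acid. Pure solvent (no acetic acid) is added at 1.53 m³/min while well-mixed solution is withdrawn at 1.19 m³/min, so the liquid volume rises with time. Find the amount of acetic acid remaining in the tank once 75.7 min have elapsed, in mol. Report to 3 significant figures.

Total volume: dV/dt = Q_in − Q_out = 0.34000 m³/min, so V(t) = 19.1 + 0.34000 t and V(75.7) = 44.838 m³.
No acetic acid enters, so dm/dt = −Q_out · (m/V).
Separate: dm/m = −Q_out dt/V(t) ⇒ ln(m/m₀) = −(Q_out/(Q_in−Q_out)) ln(V/V₀).
m = m₀ (V₀/V)^(Q_out/(Q_in−Q_out)) = 8.69 × (19.1/44.838)^(3.5000) = 0.43840 mol.

0.438 mol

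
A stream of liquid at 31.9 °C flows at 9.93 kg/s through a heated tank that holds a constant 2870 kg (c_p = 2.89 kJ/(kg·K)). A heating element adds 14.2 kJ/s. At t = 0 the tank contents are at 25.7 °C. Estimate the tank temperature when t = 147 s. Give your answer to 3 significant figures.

Unsteady energy balance on the tank contents: M c_p dT/dt = ṁ c_p (T_in − T) + 14.2.
τ = M/ṁ = 289.02 s; T_ss = T_in + Q̇/(ṁ c_p) = 31.9 + 14.2/(9.93·2.89) = 32.395 °C.
Solution: T(t) = T_ss + (T₀ − T_ss) e^(−t/τ).
T(147) = 32.395 + (-6.6948)·e^(−147/289.02) = 32.395 + (-6.6948)·0.60133 = 28.369 °C.

28.4 °C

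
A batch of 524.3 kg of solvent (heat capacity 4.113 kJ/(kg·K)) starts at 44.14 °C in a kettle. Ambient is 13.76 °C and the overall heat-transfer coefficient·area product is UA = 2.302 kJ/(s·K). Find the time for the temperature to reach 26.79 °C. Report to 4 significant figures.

Lumped-capacitance energy balance: M c_p dT/dt = UA(T_amb − T).
τ = M c_p/UA = 936.771 s; T_ss = T_amb = 13.7600 °C.
T(t) = T_ss + (T₀ − T_ss)e^(−t/τ); set T = 26.79:
t = −τ ln[(T − T_ss)/(T₀ − T_ss)] = −936.771 · ln(0.428901) = 793.005 s.

793.0 s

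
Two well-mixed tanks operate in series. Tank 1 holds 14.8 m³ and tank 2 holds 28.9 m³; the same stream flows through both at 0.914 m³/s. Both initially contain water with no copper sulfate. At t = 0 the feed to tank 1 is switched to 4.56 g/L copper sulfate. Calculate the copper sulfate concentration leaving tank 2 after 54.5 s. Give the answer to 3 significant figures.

3.06 g/L

Time constants: τᵢ = Vᵢ/Q for each well-mixed tank.
τ₁ = 14.8/0.914 = 16.193 s; τ₂ = 28.9/0.914 = 31.619 s.
Tank 1: C₁ = C_in(1 − e^(−t/τ₁)). Tank 2 (τ₁ ≠ τ₂): C₂ = C_in[1 − (τ₁ e^(−t/τ₁) − τ₂ e^(−t/τ₂))/(τ₁ − τ₂)].
At t = 54.5: e^(−t/τ₁) = 0.034536, e^(−t/τ₂) = 0.17842.
C₂ = 4.56·[1 − (16.193·0.034536 − 31.619·0.17842)/(-15.427)] = 4.56·0.67056 = 3.0578 g/L.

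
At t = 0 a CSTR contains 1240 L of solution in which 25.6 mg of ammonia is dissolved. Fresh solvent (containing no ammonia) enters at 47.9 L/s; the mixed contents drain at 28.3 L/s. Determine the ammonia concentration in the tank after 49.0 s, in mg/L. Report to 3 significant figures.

Total volume: dV/dt = Q_in − Q_out = 19.600 L/s, so V(t) = 1240 + 19.600 t and V(49.0) = 2200.4 L.
No ammonia enters, so dm/dt = −Q_out · (m/V).
dm/m = −Q_out dt/(V₀ + 19.600 t); integrating gives ln(m/m₀) = −(Q_out/(Q_in−Q_out)) ln(V/V₀).
m = m₀ (V₀/V)^(Q_out/(Q_in−Q_out)) = 25.6 × (1240/2200.4)^(1.4439) = 11.184 mg.
C = m/V = 11.184/2200.4 = 0.0050827 mg/L.

0.00508 mg/L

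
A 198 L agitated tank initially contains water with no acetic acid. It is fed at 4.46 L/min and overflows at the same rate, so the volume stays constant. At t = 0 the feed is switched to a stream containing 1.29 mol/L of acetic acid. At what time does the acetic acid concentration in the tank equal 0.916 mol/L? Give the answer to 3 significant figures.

Unsteady species balance (constant V, well mixed): V dC/dt = Q(C_in − C), so τ = V/Q = 44.395 min.
C(t) = C_in + (C₀ − C_in) e^(−t/τ). Set C = 0.916 and solve for t:
e^(−t/τ) = (C − C_in)/(C₀ − C_in) = (0.916 − 1.29)/(0 − 1.29) = 0.28992
t = −τ ln(…) = 44.395 × 1.2381 = 54.967 min.

55.0 min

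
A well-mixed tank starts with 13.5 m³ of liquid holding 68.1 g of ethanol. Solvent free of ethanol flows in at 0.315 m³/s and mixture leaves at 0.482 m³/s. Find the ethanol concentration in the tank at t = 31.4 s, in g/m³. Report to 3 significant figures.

2.00 g/m³

Let m(t) be the amount of ethanol. Volume: V(t) = V₀ + (Q_in − Q_out) t = 13.5 − 0.16700 t; V(31.4) = 8.2562 m³.
No ethanol enters, so dm/dt = −Q_out · (m/V).
Separate: dm/m = −Q_out dt/V(t) ⇒ ln(m/m₀) = −(Q_out/(Q_in−Q_out)) ln(V/V₀).
m = m₀ (V₀/V)^(Q_out/(Q_in−Q_out)) = 68.1 × (13.5/8.2562)^(-2.8862) = 16.473 g.
C = m/V = 16.473/8.2562 = 1.9953 g/m³.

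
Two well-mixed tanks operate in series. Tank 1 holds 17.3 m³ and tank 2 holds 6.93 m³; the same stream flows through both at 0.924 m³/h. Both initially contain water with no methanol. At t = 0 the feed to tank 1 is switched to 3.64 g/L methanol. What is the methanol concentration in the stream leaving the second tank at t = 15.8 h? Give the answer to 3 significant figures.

1.32 g/L

Species balance on tank i: dCᵢ/dt = (Cᵢ₋₁ − Cᵢ)/τᵢ with τᵢ = Vᵢ/Q.
τ₁ = 17.3/0.924 = 18.723 h; τ₂ = 6.93/0.924 = 7.5000 h.
Solving the cascade with C₁(0)=C₂(0)=0 gives C₂(t) = C_in[1 − (τ₁ e^(−t/τ₁) − τ₂ e^(−t/τ₂))/(τ₁ − τ₂)].
At t = 15.8: e^(−t/τ₁) = 0.43004, e^(−t/τ₂) = 0.12164.
C₂ = 3.64·[1 − (18.723·0.43004 − 7.5000·0.12164)/(11.223)] = 3.64·0.36387 = 1.3245 g/L.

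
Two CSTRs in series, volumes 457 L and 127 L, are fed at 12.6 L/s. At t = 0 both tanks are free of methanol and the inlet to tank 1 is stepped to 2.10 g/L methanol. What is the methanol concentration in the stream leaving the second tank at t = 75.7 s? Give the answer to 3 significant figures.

1.74 g/L

Time constants: τᵢ = Vᵢ/Q for each well-mixed tank.
τ₁ = 457/12.6 = 36.270 s; τ₂ = 127/12.6 = 10.079 s.
Tank 1: C₁ = C_in(1 − e^(−t/τ₁)). Tank 2 (τ₁ ≠ τ₂): C₂ = C_in[1 − (τ₁ e^(−t/τ₁) − τ₂ e^(−t/τ₂))/(τ₁ − τ₂)].
At t = 75.7: e^(−t/τ₁) = 0.12404, e^(−t/τ₂) = 0.00054737.
C₂ = 2.10·[1 − (36.270·0.12404 − 10.079·0.00054737)/(26.190)] = 2.10·0.82843 = 1.7397 g/L.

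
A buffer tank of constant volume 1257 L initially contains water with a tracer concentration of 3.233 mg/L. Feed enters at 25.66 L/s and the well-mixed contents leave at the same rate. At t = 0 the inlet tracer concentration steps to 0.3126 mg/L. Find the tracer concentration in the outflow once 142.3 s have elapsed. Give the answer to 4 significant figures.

Transient balance on the dissolved component: V dC/dt = Q(C_in − C).
Time constant τ = V/Q = 1257/25.66 = 48.9867 s.
Integrating: C(t) = C_in + (C₀ − C_in) e^(−t/τ).
C(142.3) = 0.3126 + (3.233 − 0.3126)·e^(−142.3/48.9867) = 0.3126 + (2.92040)·0.0547561 = 0.472510 mg/L.

0.4725 mg/L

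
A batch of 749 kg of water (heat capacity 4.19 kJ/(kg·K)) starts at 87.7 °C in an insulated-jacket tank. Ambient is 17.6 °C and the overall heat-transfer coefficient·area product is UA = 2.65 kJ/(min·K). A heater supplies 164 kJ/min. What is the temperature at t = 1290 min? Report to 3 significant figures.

Lumped-capacitance energy balance: M c_p dT/dt = UA(T_amb − T) + Q̇.
dT/dt = (T_ss − T)/τ with T_ss = T_amb + Q̇/UA = 17.6 + 164/2.65 = 79.487 °C, τ = M c_p/UA = 749·4.19/2.65 = 1184.3 min.
Integrating: T(t) = T_ss + (T₀ − T_ss) e^(−t/τ).
T(1290) = 79.487 + (8.2132)·0.33646 = 82.250 °C.

82.3 °C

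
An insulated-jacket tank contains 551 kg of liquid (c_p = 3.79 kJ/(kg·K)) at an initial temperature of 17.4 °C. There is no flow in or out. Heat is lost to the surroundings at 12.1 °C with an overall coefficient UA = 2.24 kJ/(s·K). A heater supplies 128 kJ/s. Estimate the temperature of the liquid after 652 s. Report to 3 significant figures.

Unsteady energy balance on the tank contents: M c_p dT/dt = −UA(T − T_amb) + Q̇.
dT/dt = (T_ss − T)/τ with T_ss = T_amb + Q̇/UA = 12.1 + 128/2.24 = 69.243 °C, τ = M c_p/UA = 551·3.79/2.24 = 932.27 s.
Solution: T(t) = T_ss + (T₀ − T_ss) e^(−t/τ).
T(652) = 69.243 + (-51.843)·0.49690 = 43.482 °C.

43.5 °C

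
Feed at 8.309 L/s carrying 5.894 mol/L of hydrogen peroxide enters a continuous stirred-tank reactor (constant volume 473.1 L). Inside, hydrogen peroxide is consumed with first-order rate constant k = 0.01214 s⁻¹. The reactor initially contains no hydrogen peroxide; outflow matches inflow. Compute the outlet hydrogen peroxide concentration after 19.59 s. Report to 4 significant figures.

1.537 mol/L

Species balance: V dC/dt = Q C_in − Q C − k V C.
dC/dt = (Q/V) C_in − (Q/V + k) C; effective rate a = Q/V + k = 0.0175629 + 0.01214 = 0.0297029 s⁻¹.
C_ss = Q C_in/(Q + kV) = 3.48504 mol/L; C(t) = C_ss + (C₀ − C_ss) e^(−a t).
C(19.59) = 3.48504 + (-3.48504)·e^(−0.0297029·19.59) = 3.48504 + (-3.48504)·0.558847 = 1.53743 mol/L.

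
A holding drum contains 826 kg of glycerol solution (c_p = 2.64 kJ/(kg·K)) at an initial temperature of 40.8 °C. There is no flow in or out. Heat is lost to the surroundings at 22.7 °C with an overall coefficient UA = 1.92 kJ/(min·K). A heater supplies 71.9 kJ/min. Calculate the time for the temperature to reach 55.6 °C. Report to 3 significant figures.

M c_p dT/dt = −UA(T − T_amb) + Q̇.
τ = M c_p/UA = 1135.8 min; T_ss = T_amb + Q̇/UA = 22.7 + 71.9/1.92 = 60.148 °C.
T(t) = T_ss + (T₀ − T_ss)e^(−t/τ); set T = 55.6:
t = −τ ln[(T − T_ss)/(T₀ − T_ss)] = −1135.8 · ln(0.23506) = 1644.5 min.

1640 min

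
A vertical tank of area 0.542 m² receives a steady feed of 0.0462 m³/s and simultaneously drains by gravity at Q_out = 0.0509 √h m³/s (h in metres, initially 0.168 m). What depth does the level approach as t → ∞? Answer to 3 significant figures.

0.824 m

A dh/dt = Q_in − 0.0509 √h. Steady state requires inflow = outflow:
Q_in = 0.0509 √h_ss ⇒ √h_ss = 0.0462/0.0509 = 0.90766.
h_ss = 0.90766² = 0.82385 m. (Since h₀ = 0.168 m < h_ss, the level will rise toward this value.)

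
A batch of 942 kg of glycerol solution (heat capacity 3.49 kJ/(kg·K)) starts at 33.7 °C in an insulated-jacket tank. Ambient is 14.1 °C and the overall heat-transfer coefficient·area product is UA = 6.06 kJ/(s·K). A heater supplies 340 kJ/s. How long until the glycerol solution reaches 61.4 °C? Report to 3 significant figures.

Lumped-capacitance energy balance: M c_p dT/dt = UA(T_amb − T) + Q̇.
τ = M c_p/UA = 542.50 s; T_ss = T_amb + Q̇/UA = 14.1 + 340/6.06 = 70.206 °C.
T(t) = T_ss + (T₀ − T_ss)e^(−t/τ); set T = 61.4:
t = −τ ln[(T − T_ss)/(T₀ − T_ss)] = −542.50 · ln(0.24121) = 771.48 s.

771 s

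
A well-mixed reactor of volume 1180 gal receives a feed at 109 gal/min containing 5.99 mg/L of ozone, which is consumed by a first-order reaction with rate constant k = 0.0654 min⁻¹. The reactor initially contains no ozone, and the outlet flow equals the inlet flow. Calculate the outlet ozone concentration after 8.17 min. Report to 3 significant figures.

2.54 mg/L

Species balance: V dC/dt = Q C_in − Q C − k V C.
This is linear with rate a = Q/V + k = 0.15777 min⁻¹.
C_ss = Q C_in/(Q + kV) = 3.5070 mg/L; C(t) = C_ss + (C₀ − C_ss) e^(−a t).
C(8.17) = 3.5070 + (-3.5070)·e^(−0.15777·8.17) = 3.5070 + (-3.5070)·0.27554 = 2.5407 mg/L.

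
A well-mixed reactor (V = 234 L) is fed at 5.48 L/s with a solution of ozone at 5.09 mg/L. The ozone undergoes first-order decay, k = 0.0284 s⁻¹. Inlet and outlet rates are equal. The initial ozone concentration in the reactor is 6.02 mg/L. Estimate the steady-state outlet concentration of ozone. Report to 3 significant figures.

2.30 mg/L

Species balance: V dC/dt = Q C_in − Q C − k V C.
Steady state (dC/dt = 0): C_ss = Q C_in/(Q + kV) = C_in/(1 + kV/Q).
C_ss = 5.48·5.09/(5.48 + 0.0284·234) = 27.893/12.126 = 2.3004 mg/L.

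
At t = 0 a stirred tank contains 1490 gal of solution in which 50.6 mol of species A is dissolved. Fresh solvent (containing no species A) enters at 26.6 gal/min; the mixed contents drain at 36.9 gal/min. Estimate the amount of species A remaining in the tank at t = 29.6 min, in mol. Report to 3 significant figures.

22.3 mol

Total volume: dV/dt = Q_in − Q_out = -10.300 gal/min, so V(t) = 1490 − 10.300 t and V(29.6) = 1185.1 gal.
No species A enters, so dm/dt = −Q_out · (m/V).
Separate: dm/m = −Q_out dt/V(t) ⇒ ln(m/m₀) = −(Q_out/(Q_in−Q_out)) ln(V/V₀).
m = m₀ (V₀/V)^(Q_out/(Q_in−Q_out)) = 50.6 × (1490/1185.1)^(-3.5825) = 22.282 mol.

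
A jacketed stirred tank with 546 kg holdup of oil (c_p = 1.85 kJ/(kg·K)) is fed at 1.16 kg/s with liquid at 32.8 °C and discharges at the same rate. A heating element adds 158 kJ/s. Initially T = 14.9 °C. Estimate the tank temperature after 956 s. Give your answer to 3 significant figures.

First-law balance (no shaft work): M c_p dT/dt = ṁ c_p (T_in − T) + 158.
Rearrange: dT/dt = (T_ss − T)/τ with τ = M/ṁ = 470.69 s and T_ss = T_in + Q̇/(ṁ c_p) = 106.43 °C.
Solution: T(t) = T_ss + (T₀ − T_ss) e^(−t/τ).
T(956) = 106.43 + (-91.525)·e^(−956/470.69) = 106.43 + (-91.525)·0.13120 = 94.418 °C.

94.4 °C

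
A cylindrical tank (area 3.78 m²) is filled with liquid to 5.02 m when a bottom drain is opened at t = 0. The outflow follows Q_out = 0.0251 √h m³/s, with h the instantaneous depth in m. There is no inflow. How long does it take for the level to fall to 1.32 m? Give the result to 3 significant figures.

329 s

With no inflow, A dh/dt = −0.0251 √h.
Separate and integrate: 2(√h − √h₀) = −(0.0251/A) t.
t = 2A(√h₀ − √h)/0.0251 = 2·3.78·(√5.02 − √1.32)/0.0251
  = 7.5600 × (2.2405 − 1.1489) / 0.0251 = 328.79 s.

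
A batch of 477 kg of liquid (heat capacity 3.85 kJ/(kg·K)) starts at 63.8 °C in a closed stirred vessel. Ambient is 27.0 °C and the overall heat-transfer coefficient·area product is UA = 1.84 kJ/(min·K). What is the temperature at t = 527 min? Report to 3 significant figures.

48.7 °C

Lumped-capacitance energy balance: M c_p dT/dt = UA(T_amb − T).
dT/dt = (T_ss − T)/τ with T_ss = T_amb = 27.000 °C, τ = M c_p/UA = 477·3.85/1.84 = 998.07 min.
Integrating: T(t) = T_ss + (T₀ − T_ss) e^(−t/τ).
T(527) = 27.000 + (36.800)·0.58977 = 48.704 °C.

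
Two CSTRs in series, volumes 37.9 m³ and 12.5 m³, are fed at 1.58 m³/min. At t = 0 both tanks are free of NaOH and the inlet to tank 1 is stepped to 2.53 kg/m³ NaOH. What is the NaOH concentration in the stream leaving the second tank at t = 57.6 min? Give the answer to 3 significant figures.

Each tank obeys Vᵢ dCᵢ/dt = Q(Cᵢ₋₁ − Cᵢ), so τᵢ = Vᵢ/Q.
τ₁ = 37.9/1.58 = 23.987 min; τ₂ = 12.5/1.58 = 7.9114 min.
Solving the cascade with C₁(0)=C₂(0)=0 gives C₂(t) = C_in[1 − (τ₁ e^(−t/τ₁) − τ₂ e^(−t/τ₂))/(τ₁ − τ₂)].
At t = 57.6: e^(−t/τ₁) = 0.090603, e^(−t/τ₂) = 0.00068874.
C₂ = 2.53·[1 − (23.987·0.090603 − 7.9114·0.00068874)/(16.076)] = 2.53·0.86515 = 2.1888 kg/m³.

2.19 kg/m³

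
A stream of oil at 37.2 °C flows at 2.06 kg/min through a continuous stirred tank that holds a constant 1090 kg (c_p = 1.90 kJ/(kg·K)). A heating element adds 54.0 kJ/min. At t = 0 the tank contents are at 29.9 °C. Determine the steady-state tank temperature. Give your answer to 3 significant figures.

Energy balance: M c_p dT/dt = ṁ c_p (T_in − T) + 54.0.
At steady state dT/dt = 0 ⇒ T_ss = T_in + Q̇/(ṁ c_p) = 37.2 + 54.0/(2.06·1.90) = 50.997 °C.

51.0 °C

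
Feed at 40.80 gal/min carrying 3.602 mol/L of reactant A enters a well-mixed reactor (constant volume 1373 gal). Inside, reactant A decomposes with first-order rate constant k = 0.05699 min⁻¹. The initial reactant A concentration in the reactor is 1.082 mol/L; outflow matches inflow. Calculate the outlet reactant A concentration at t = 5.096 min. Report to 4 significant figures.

1.136 mol/L

Accumulation = in − out − consumed: V dC/dt = Q C_in − Q C − k V C.
This is linear with rate a = Q/V + k = 0.0867060 min⁻¹.
C_ss = Q C_in/(Q + kV) = 1.23448 mol/L; C(t) = C_ss + (C₀ − C_ss) e^(−a t).
C(5.096) = 1.23448 + (-0.152481)·e^(−0.0867060·5.096) = 1.23448 + (-0.152481)·0.642844 = 1.13646 mol/L.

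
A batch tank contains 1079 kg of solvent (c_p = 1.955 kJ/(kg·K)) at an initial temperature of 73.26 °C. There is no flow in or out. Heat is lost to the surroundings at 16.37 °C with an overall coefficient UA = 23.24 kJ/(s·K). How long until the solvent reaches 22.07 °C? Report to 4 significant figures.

Energy balance: M c_p dT/dt = −UA(T − T_amb).
τ = M c_p/UA = 90.7679 s; T_ss = T_amb = 16.3700 °C.
T(t) = T_ss + (T₀ − T_ss)e^(−t/τ); set T = 22.07:
t = −τ ln[(T − T_ss)/(T₀ − T_ss)] = −90.7679 · ln(0.100193) = 208.825 s.

208.8 s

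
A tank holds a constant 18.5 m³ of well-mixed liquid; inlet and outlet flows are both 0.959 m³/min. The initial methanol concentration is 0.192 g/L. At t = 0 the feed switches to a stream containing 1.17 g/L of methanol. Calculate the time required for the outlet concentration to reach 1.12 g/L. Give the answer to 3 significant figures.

Species balance: V dC/dt = Q(C_in − C) ⇒ τ = V/Q = 19.291 min.
C(t) = C_in + (C₀ − C_in) e^(−t/τ). Set C = 1.12 and solve for t:
e^(−t/τ) = (C − C_in)/(C₀ − C_in) = (1.12 − 1.17)/(0.192 − 1.17) = 0.051125
t = −τ ln(…) = 19.291 × 2.9735 = 57.361 min.

57.4 min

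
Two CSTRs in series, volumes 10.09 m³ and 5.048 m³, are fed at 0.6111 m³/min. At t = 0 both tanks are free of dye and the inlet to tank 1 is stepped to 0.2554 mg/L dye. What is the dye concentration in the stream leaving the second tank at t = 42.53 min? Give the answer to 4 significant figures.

0.2180 mg/L

Each tank obeys Vᵢ dCᵢ/dt = Q(Cᵢ₋₁ − Cᵢ), so τᵢ = Vᵢ/Q.
τ₁ = 10.09/0.6111 = 16.5112 min; τ₂ = 5.048/0.6111 = 8.26051 min.
Tank 1: C₁ = C_in(1 − e^(−t/τ₁)). Tank 2 (τ₁ ≠ τ₂): C₂ = C_in[1 − (τ₁ e^(−t/τ₁) − τ₂ e^(−t/τ₂))/(τ₁ − τ₂)].
At t = 42.53: e^(−t/τ₁) = 0.0760910, e^(−t/τ₂) = 0.00580759.
C₂ = 0.2554·[1 − (16.5112·0.0760910 − 8.26051·0.00580759)/(8.25070)] = 0.2554·0.853542 = 0.217995 mg/L.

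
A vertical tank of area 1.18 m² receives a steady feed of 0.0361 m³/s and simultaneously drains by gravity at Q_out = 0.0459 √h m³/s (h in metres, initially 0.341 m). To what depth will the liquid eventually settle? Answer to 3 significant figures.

0.619 m

Unsteady balance on liquid volume: A dh/dt = Q_in − 0.0459 √h. At steady state dh/dt = 0:
Q_in = 0.0459 √h_ss ⇒ √h_ss = 0.0361/0.0459 = 0.78649.
h_ss = 0.78649² = 0.61857 m. (Since h₀ = 0.341 m < h_ss, the level will rise toward this value.)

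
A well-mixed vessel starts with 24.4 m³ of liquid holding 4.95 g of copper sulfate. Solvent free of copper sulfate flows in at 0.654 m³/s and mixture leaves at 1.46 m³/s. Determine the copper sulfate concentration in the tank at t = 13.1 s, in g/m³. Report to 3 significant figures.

0.128 g/m³

Total volume: dV/dt = Q_in − Q_out = -0.80600 m³/s, so V(t) = 24.4 − 0.80600 t and V(13.1) = 13.841 m³.
No copper sulfate enters, so dm/dt = −Q_out · (m/V).
dm/m = −Q_out dt/(V₀ − 0.80600 t); integrating gives ln(m/m₀) = −(Q_out/(Q_in−Q_out)) ln(V/V₀).
m = m₀ (V₀/V)^(Q_out/(Q_in−Q_out)) = 4.95 × (24.4/13.841)^(-1.8114) = 1.7726 g.
C = m/V = 1.7726/13.841 = 0.12807 g/m³.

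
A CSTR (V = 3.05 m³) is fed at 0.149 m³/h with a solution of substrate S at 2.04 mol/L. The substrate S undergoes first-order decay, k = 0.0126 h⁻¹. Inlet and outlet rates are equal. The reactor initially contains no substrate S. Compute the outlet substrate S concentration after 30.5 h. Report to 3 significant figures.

V dC/dt = Q(C_in − C) − k V C.
This is linear with rate a = Q/V + k = 0.061452 h⁻¹.
C_ss = Q C_in/(Q + kV) = 1.6217 mol/L; C(t) = C_ss + (C₀ − C_ss) e^(−a t).
C(30.5) = 1.6217 + (-1.6217)·e^(−0.061452·30.5) = 1.6217 + (-1.6217)·0.15346 = 1.3729 mol/L.

1.37 mol/L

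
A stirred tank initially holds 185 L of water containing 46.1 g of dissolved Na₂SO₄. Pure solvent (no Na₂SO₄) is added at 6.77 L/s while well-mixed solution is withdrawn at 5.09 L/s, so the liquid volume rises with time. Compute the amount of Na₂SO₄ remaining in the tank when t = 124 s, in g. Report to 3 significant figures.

Let m(t) be the amount of Na₂SO₄. Volume: V(t) = V₀ + (Q_in − Q_out) t = 185 + 1.6800 t; V(124) = 393.32 L.
No Na₂SO₄ enters, so dm/dt = −Q_out · (m/V).
Separate: dm/m = −Q_out dt/V(t) ⇒ ln(m/m₀) = −(Q_out/(Q_in−Q_out)) ln(V/V₀).
m = m₀ (V₀/V)^(Q_out/(Q_in−Q_out)) = 46.1 × (185/393.32)^(3.0298) = 4.6906 g.

4.69 g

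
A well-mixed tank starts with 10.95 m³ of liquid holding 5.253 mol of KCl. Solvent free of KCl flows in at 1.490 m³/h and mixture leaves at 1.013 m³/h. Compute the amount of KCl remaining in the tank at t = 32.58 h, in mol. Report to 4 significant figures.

Total volume: dV/dt = Q_in − Q_out = 0.477000 m³/h, so V(t) = 10.95 + 0.477000 t and V(32.58) = 26.4907 m³.
Species balance (pure solvent in): dm/dt = −Q_out · m/V(t).
Separate: dm/m = −Q_out dt/V(t) ⇒ ln(m/m₀) = −(Q_out/(Q_in−Q_out)) ln(V/V₀).
m = m₀ (V₀/V)^(Q_out/(Q_in−Q_out)) = 5.253 × (10.95/26.4907)^(2.12369) = 0.804624 mol.

0.8046 mol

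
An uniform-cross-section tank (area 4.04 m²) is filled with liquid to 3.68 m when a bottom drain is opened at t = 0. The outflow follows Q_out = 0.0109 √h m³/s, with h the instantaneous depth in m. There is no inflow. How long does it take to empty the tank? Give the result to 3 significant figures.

Unsteady balance on liquid volume: A dh/dt = −0.0109 √h.
This is separable: 2 d(√h)/dt = −0.0109/A, so √h = √h₀ − (0.0109/(2A)) t.
Tank is empty when √h = 0: t_empty = 2A√h₀/0.0109.
t_empty = 2·4.04·√3.68/0.0109 = 8.0800·1.9183/0.0109 = 1422.0 s.

1420 s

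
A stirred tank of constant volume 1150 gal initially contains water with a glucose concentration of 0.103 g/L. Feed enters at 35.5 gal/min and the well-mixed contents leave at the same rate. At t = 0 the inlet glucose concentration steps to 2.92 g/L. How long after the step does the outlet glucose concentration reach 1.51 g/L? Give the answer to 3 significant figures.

22.4 min

Transient balance on the dissolved component: V dC/dt = Q(C_in − C), so τ = V/Q = 32.394 min.
C(t) = C_in + (C₀ − C_in) e^(−t/τ). Set C = 1.51 and solve for t:
e^(−t/τ) = (C − C_in)/(C₀ − C_in) = (1.51 − 2.92)/(0.103 − 2.92) = 0.50053
t = −τ ln(…) = 32.394 × 0.69208 = 22.420 min.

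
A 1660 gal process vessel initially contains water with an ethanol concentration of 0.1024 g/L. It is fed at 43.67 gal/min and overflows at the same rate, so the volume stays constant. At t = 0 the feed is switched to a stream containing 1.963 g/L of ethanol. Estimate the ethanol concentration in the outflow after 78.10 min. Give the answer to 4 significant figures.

1.725 g/L

Unsteady species balance (constant V, well mixed): V dC/dt = Q(C_in − C).
So dC/dt = (C_in − C)/τ with τ = V/Q = 1660/43.67 = 38.0124 min.
Solution: C(t) = C_in + (C₀ − C_in) e^(−t/τ).
C(78.10) = 1.963 + (0.1024 − 1.963)·e^(−78.10/38.0124) = 1.963 + (-1.86060)·0.128145 = 1.72457 g/L.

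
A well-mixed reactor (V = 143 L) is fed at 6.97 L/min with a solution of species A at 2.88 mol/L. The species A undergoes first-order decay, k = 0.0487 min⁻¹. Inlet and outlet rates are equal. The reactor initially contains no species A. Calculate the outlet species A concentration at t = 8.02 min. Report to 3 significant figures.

0.781 mol/L

Species balance: V dC/dt = Q C_in − Q C − k V C.
This is linear with rate a = Q/V + k = 0.097441 min⁻¹.
C_ss = Q C_in/(Q + kV) = 1.4406 mol/L; C(t) = C_ss + (C₀ − C_ss) e^(−a t).
C(8.02) = 1.4406 + (-1.4406)·e^(−0.097441·8.02) = 1.4406 + (-1.4406)·0.45773 = 0.78120 mol/L.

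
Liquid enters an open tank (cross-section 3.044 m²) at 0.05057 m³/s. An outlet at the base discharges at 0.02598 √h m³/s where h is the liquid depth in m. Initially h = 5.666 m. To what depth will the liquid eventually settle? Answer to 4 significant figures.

3.789 m

Volume balance on the tank: A dh/dt = Q_in − 0.02598 √h. At steady state dh/dt = 0:
Q_in = 0.02598 √h_ss ⇒ √h_ss = 0.05057/0.02598 = 1.94650.
h_ss = 1.94650² = 3.78885 m. (Since h₀ = 5.666 m > h_ss, the level will fall toward this value.)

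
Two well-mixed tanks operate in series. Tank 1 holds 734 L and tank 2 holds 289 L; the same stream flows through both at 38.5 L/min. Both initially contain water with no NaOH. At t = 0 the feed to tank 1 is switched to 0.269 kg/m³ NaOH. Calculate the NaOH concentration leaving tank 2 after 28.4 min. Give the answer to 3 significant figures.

0.173 kg/m³

Time constants: τᵢ = Vᵢ/Q for each well-mixed tank.
τ₁ = 734/38.5 = 19.065 min; τ₂ = 289/38.5 = 7.5065 min.
Solving the cascade with C₁(0)=C₂(0)=0 gives C₂(t) = C_in[1 − (τ₁ e^(−t/τ₁) − τ₂ e^(−t/τ₂))/(τ₁ − τ₂)].
At t = 28.4: e^(−t/τ₁) = 0.22545, e^(−t/τ₂) = 0.022745.
C₂ = 0.269·[1 − (19.065·0.22545 − 7.5065·0.022745)/(11.558)] = 0.269·0.64290 = 0.17294 kg/m³.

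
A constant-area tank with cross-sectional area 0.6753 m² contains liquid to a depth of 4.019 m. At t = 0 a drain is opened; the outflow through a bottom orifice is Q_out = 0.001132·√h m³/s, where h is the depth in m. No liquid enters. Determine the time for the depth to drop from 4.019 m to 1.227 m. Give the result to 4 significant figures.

With no inflow, A dh/dt = −0.001132 √h.
∫ h^(−1/2) dh = −(0.001132/A) ∫ dt, giving 2√h = 2√h₀ − (0.001132/A) t.
t = 2A(√h₀ − √h)/0.001132 = 2·0.6753·(√4.019 − √1.227)/0.001132
  = 1.35060 × (2.00474 − 1.10770) / 0.001132 = 1070.27 s.

1070 s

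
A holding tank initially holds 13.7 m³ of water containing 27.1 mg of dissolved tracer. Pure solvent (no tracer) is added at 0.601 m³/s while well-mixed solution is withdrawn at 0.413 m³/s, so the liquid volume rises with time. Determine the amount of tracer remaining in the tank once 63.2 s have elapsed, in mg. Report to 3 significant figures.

Total volume: dV/dt = Q_in − Q_out = 0.18800 m³/s, so V(t) = 13.7 + 0.18800 t and V(63.2) = 25.582 m³.
Solute balance: dm/dt = 0 − Q_out C = −Q_out m/V(t).
dm/m = −Q_out dt/(V₀ + 0.18800 t); integrating gives ln(m/m₀) = −(Q_out/(Q_in−Q_out)) ln(V/V₀).
m = m₀ (V₀/V)^(Q_out/(Q_in−Q_out)) = 27.1 × (13.7/25.582)^(2.1968) = 6.8735 mg.

6.87 mg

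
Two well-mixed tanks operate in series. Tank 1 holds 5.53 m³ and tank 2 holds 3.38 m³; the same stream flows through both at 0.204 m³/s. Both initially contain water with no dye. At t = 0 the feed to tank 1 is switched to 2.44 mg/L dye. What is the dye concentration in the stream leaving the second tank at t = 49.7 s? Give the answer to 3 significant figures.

Species balance on tank i: dCᵢ/dt = (Cᵢ₋₁ − Cᵢ)/τᵢ with τᵢ = Vᵢ/Q.
τ₁ = 5.53/0.204 = 27.108 s; τ₂ = 3.38/0.204 = 16.569 s.
Tank 1: C₁ = C_in(1 − e^(−t/τ₁)). Tank 2 (τ₁ ≠ τ₂): C₂ = C_in[1 − (τ₁ e^(−t/τ₁) − τ₂ e^(−t/τ₂))/(τ₁ − τ₂)].
At t = 49.7: e^(−t/τ₁) = 0.15987, e^(−t/τ₂) = 0.049805.
C₂ = 2.44·[1 − (27.108·0.15987 − 16.569·0.049805)/(10.539)] = 2.44·0.66711 = 1.6277 mg/L.

1.63 mg/L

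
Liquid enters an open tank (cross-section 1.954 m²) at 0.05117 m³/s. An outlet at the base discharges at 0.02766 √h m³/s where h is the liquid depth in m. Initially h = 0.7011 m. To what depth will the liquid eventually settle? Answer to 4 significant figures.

A dh/dt = Q_in − 0.02766 √h. Steady state requires inflow = outflow:
Q_in = 0.02766 √h_ss ⇒ √h_ss = 0.05117/0.02766 = 1.84996.
h_ss = 1.84996² = 3.42237 m. (Since h₀ = 0.7011 m < h_ss, the level will rise toward this value.)

3.422 m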